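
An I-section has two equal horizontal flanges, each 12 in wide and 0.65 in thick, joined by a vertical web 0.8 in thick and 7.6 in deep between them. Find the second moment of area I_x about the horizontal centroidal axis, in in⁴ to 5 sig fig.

Break the section into simple shapes (no overlaps), measuring from the bottom-left corner of the bounding box.
Bottom flange: 12 × 0.65, A = 7.8 in², y = 0.325 in, Ī = 0.274625 in⁴.
Web: 0.8 × 7.6, A = 6.08 in², y = 4.45 in, Ī = 29.26507 in⁴.
Top flange: 12 × 0.65, A = 7.8 in², y = 8.575 in, Ī = 0.274625 in⁴.
By symmetry the centroid is at mid-height, ȳ = 4.45 in.
Transfer each piece to the horizontal centroidal axis using Ī + A·d² with d = y − 4.45:
  bottom flange: d = -4.125 in → contributes +132.9965 in⁴
  web: d = 0 in → contributes +29.26507 in⁴
  top flange: d = 4.125 in → contributes +132.9965 in⁴
Total I = 295.2581 in⁴.

I_x ≈ 295.26 in⁴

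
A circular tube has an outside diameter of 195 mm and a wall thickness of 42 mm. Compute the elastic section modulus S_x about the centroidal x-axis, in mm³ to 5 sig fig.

Treat the section as a set of non-overlapping primitives; coordinates are from the bounding-box lower-left.
Outer circle: ⌀195, A = 29864.77 mm², y = 97.5 mm, Ī = 70 975 481 mm⁴.
Bore (subtracted): ⌀111, A = 9676.891 mm², y = 97.5 mm, Ī = 7 451 811 mm⁴.
By symmetry the centroid is at mid-height, ȳ = 97.5 mm.
All pieces are centred on the centroidal x-axis, so I = ΣĪ (holes subtracted) = 63 523 670 mm⁴.
Extreme fibre distance c = 97.5 mm; S = I/c = 651524.8 mm³.

S_x ≈ 6.5152 × 10⁵ mm³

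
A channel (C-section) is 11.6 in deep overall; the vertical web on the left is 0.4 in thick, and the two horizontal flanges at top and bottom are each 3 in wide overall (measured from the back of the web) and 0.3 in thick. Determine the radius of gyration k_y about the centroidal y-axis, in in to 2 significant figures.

Treat the section as a set of non-overlapping primitives; coordinates are from the bounding-box lower-left.
Web: 0.4 × 11.6, A = 4.64 in², x = 0.2 in, Ī = 0.06187 in⁴.
Top flange (beyond web): 2.6 × 0.3, A = 0.78 in², x = 1.7 in, Ī = 0.4394 in⁴.
Bottom flange (beyond web): 2.6 × 0.3, A = 0.78 in², x = 1.7 in, Ī = 0.4394 in⁴.
Centroid: x̄ = ΣA·x / ΣA = 0.5774 in.
Transfer each piece to the centroidal y-axis using Ī + A·d² with d = x − 0.5774:
  web: d = -0.3774 in → contributes +0.7228 in⁴
  top flange (beyond web): d = 1.123 in → contributes +1.422 in⁴
  bottom flange (beyond web): d = 1.123 in → contributes +1.422 in⁴
Total I = 3.568 in⁴.
Radius of gyration: k = √(I/A) = √(3.568 / 6.2) = 0.7586 in.

k_y ≈ 0.76 in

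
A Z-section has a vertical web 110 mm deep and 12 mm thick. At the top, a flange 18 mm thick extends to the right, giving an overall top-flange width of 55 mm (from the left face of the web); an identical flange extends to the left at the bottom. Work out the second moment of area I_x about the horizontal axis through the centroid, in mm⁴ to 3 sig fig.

Decompose the section into non-overlapping parts with the origin at the bottom-left of its bounding rectangle.
Web: 12 × 110, A = 1 320 mm², y = 55 mm, Ī = 1 331 000 mm⁴.
Top flange (beyond web): 43 × 18, A = 774 mm², y = 101 mm, Ī = 20 898 mm⁴.
Bottom flange (beyond web): 43 × 18, A = 774 mm², y = 9 mm, Ī = 20 898 mm⁴.
Centroid: ȳ = ΣA·y / ΣA = 55 mm.
Transfer each piece to the horizontal axis through the centroid using Ī + A·d² with d = y − 55:
  web: d = 0 mm → contributes +1 331 000 mm⁴
  top flange (beyond web): d = 46 mm → contributes +1 658 682 mm⁴
  bottom flange (beyond web): d = -46 mm → contributes +1 658 682 mm⁴
Total I = 4 648 364 mm⁴.

I_x ≈ 4.65 × 10⁶ mm⁴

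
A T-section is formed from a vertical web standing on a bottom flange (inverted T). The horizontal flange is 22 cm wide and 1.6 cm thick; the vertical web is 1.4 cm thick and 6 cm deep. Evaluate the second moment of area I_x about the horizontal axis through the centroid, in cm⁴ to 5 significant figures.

I_x ≈ 130.64 cm⁴

Split into non-overlapping primitives; take the origin at the lower-left of the bounding box.
Flange: 22 × 1.6, A = 35.2 cm², y = 0.8 cm, Ī = 7.509333 cm⁴.
Web: 1.4 × 6, A = 8.4 cm², y = 4.6 cm, Ī = 25.2 cm⁴.
Centroid: ȳ = ΣA·y / ΣA = 1.53211 cm.
Transfer each piece to the horizontal axis through the centroid using Ī + A·d² with d = y − 1.53211:
  flange: d = -0.7321101 cm → contributes +26.37601 cm⁴
  web: d = 3.06789 cm → contributes +104.2604 cm⁴
Total I = 130.6364 cm⁴.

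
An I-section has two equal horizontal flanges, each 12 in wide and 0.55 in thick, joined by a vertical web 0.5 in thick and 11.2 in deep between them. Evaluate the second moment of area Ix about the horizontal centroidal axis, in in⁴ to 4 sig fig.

Break the section into simple shapes (no overlaps), measuring from the bottom-left corner of the bounding box.
Bottom flange: 12 × 0.55, A = 6.6 in², y = 0.275 in, Ī = 0.166375 in⁴.
Web: 0.5 × 11.2, A = 5.6 in², y = 6.15 in, Ī = 58.5387 in⁴.
Top flange: 12 × 0.55, A = 6.6 in², y = 12.025 in, Ī = 0.166375 in⁴.
By symmetry the centroid is at mid-height, ȳ = 6.15 in.
Transfer each piece to the horizontal centroidal axis using Ī + A·d² with d = y − 6.15:
  bottom flange: d = -5.875 in → contributes +227.97 in⁴
  web: d = 0 in → contributes +58.5387 in⁴
  top flange: d = 5.875 in → contributes +227.97 in⁴
Total I = 514.478 in⁴.

Ix ≈ 514.5 in⁴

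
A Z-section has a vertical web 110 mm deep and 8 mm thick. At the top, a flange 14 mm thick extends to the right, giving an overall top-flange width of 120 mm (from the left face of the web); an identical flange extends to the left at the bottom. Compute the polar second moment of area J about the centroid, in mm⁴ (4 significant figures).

Break the section into simple shapes (no overlaps), measuring from the bottom-left corner of the bounding box.
Web: 8 × 110, A = 880 mm², y = 55 mm, Ī = 887 333 mm⁴.
Top flange (beyond web): 112 × 14, A = 1 568 mm², y = 103 mm, Ī = 25610.7 mm⁴.
Bottom flange (beyond web): 112 × 14, A = 1 568 mm², y = 7 mm, Ī = 25610.7 mm⁴.
Centroid: ȳ = ΣA·y / ΣA = 55 mm.
Transfer each piece to the centroidal x-axis using Ī + A·d² with d = y − 55:
  web: d = 0 mm → contributes +887 333 mm⁴
  top flange (beyond web): d = 48 mm → contributes +3 638 283 mm⁴
  bottom flange (beyond web): d = -48 mm → contributes +3 638 283 mm⁴
Total I = 8 163 899 mm⁴.
For the y-axis: x̄ = 116 mm.
Repeating about the centroidal y-axis gives I_y = 14 572 459 mm⁴.
Polar second moment: J = I_x + I_y = 22 736 357 mm⁴.

J ≈ 2.274 × 10⁷ mm⁴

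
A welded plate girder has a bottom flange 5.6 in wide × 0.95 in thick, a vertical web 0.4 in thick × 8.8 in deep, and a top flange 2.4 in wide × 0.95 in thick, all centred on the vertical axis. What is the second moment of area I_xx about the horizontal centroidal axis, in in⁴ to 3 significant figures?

Split into non-overlapping primitives; take the origin at the lower-left of the bounding box.
Bottom plate: 5.6 × 0.95, A = 5.32 in², y = 0.475 in, Ī = 0.40011 in⁴.
Web plate: 0.4 × 8.8, A = 3.52 in², y = 5.35 in, Ī = 22.716 in⁴.
Top plate: 2.4 × 0.95, A = 2.28 in², y = 10.225 in, Ī = 0.17148 in⁴.
Centroid: ȳ = ΣA·y / ΣA = 4.0173 in.
Transfer each piece to the horizontal centroidal axis using Ī + A·d² with d = y − 4.0173:
  bottom plate: d = -3.5423 in → contributes +67.154 in⁴
  web plate: d = 1.3327 in → contributes +28.968 in⁴
  top plate: d = 6.2077 in → contributes +88.033 in⁴
Total I = 184.15 in⁴.

I_xx ≈ 184 in⁴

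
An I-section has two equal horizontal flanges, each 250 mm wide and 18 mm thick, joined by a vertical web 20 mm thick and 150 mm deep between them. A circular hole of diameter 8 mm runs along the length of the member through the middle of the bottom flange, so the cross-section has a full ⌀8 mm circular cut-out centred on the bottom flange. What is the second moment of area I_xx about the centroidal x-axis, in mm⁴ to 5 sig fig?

Treat the section as a set of non-overlapping primitives; coordinates are from the bounding-box lower-left.
Bottom flange: 250 × 18, A = 4 500 mm², y = 9 mm, Ī = 121 500 mm⁴.
Web: 20 × 150, A = 3 000 mm², y = 93 mm, Ī = 5 625 000 mm⁴.
Top flange: 250 × 18, A = 4 500 mm², y = 177 mm, Ī = 121 500 mm⁴.
Hole (subtracted): ⌀8, A = 50.26548 mm², y = 9 mm, Ī = 201.0619 mm⁴.
Centroid: ȳ = ΣA·y / ΣA = 93.35334 mm.
Transfer each piece to the centroidal x-axis using Ī + A·d² with d = y − 93.35334:
  bottom flange: d = -84.35334 mm → contributes +32 141 186 mm⁴
  web: d = -0.3533384 mm → contributes +5 625 375 mm⁴
  top flange: d = 83.64666 mm → contributes +31 606 938 mm⁴
  hole: d = -84.35334 mm → contributes −357864.4 mm⁴
Total I = 69 015 634 mm⁴.

I_xx ≈ 6.9016 × 10⁷ mm⁴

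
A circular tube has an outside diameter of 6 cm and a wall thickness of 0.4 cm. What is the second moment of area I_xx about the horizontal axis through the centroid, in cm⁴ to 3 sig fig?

I_xx ≈ 27.7 cm⁴

Break the section into simple shapes (no overlaps), measuring from the bottom-left corner of the bounding box.
Outer circle: ⌀6, A = 28.274 cm², y = 3 cm, Ī = 63.617 cm⁴.
Bore (subtracted): ⌀5.2, A = 21.237 cm², y = 3 cm, Ī = 35.891 cm⁴.
By symmetry the centroid is at mid-height, ȳ = 3 cm.
All pieces are centred on the horizontal axis through the centroid, so I = ΣĪ (holes subtracted) = 27.726 cm⁴.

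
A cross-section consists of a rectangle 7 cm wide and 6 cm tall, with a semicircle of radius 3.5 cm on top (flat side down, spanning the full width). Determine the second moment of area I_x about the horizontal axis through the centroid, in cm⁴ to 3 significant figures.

I_x ≈ 408 cm⁴

Split into non-overlapping primitives; take the origin at the lower-left of the bounding box.
Rectangular body: 7 × 6, A = 42 cm², y = 3 cm, Ī = 126 cm⁴.
Semicircular cap: semicircle r = 3.5, A = 19.242 cm², y = 7.4854 cm, Ī = 16.47 cm⁴.
Centroid: ȳ = ΣA·y / ΣA = 4.4093 cm.
Transfer each piece to the horizontal axis through the centroid using Ī + A·d² with d = y − 4.4093:
  rectangular body: d = -1.4093 cm → contributes +209.42 cm⁴
  semicircular cap: d = 3.0761 cm → contributes +198.55 cm⁴
Total I = 407.97 cm⁴.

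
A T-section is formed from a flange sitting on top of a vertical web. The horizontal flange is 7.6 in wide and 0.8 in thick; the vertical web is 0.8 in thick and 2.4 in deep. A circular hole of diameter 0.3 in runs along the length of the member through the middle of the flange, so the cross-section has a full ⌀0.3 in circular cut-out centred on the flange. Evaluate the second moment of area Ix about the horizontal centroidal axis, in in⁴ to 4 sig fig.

Treat the section as a set of non-overlapping primitives; coordinates are from the bounding-box lower-left.
Flange: 7.6 × 0.8, A = 6.08 in², y = 2.8 in, Ī = 0.324267 in⁴.
Web: 0.8 × 2.4, A = 1.92 in², y = 1.2 in, Ī = 0.9216 in⁴.
Hole (subtracted): ⌀0.3, A = 0.0706858 in², y = 2.8 in, Ī = 0.000397608 in⁴.
Centroid: ȳ = ΣA·y / ΣA = 2.41258 in.
Transfer each piece to the horizontal centroidal axis using Ī + A·d² with d = y − 2.41258:
  flange: d = 0.387423 in → contributes +1.23685 in⁴
  web: d = -1.21258 in → contributes +3.74466 in⁴
  hole: d = 0.387423 in → contributes −0.0110073 in⁴
Total I = 4.97051 in⁴.

Ix ≈ 4.971 in⁴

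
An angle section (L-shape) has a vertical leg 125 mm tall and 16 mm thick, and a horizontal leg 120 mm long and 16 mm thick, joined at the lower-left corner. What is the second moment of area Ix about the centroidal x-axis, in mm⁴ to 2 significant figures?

Ix ≈ 5.3 × 10⁶ mm⁴

Split into non-overlapping primitives; take the origin at the lower-left of the bounding box.
Vertical leg: 16 × 125, A = 2 000 mm², y = 62.5 mm, Ī = 2 604 167 mm⁴.
Horizontal leg (remainder): 104 × 16, A = 1 664 mm², y = 8 mm, Ī = 35 499 mm⁴.
Centroid: ȳ = ΣA·y / ΣA = 37.75 mm.
Transfer each piece to the centroidal x-axis using Ī + A·d² with d = y − 37.75:
  vertical leg: d = 24.75 mm → contributes +3 829 400 mm⁴
  horizontal leg (remainder): d = -29.75 mm → contributes +1 508 135 mm⁴
Total I = 5 337 534 mm⁴.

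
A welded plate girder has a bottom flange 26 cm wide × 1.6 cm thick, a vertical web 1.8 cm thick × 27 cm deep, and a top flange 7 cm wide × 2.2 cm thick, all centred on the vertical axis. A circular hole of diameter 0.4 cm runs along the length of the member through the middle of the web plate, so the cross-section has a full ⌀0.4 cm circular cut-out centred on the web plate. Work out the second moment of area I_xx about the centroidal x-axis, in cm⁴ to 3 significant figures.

I_xx ≈ 1.35 × 10⁴ cm⁴

Split into non-overlapping primitives; take the origin at the lower-left of the bounding box.
Bottom plate: 26 × 1.6, A = 41.6 cm², y = 0.8 cm, Ī = 8.8747 cm⁴.
Web plate: 1.8 × 27, A = 48.6 cm², y = 15.1 cm, Ī = 2952.5 cm⁴.
Top plate: 7 × 2.2, A = 15.4 cm², y = 29.7 cm, Ī = 6.2113 cm⁴.
Hole (subtracted): ⌀0.4, A = 0.12566 cm², y = 15.1 cm, Ī = 0.0012566 cm⁴.
Centroid: ȳ = ΣA·y / ΣA = 11.592 cm.
Transfer each piece to the centroidal x-axis using Ī + A·d² with d = y − 11.592:
  bottom plate: d = -10.792 cm → contributes +4853.6 cm⁴
  web plate: d = 3.5083 cm → contributes +3550.6 cm⁴
  top plate: d = 18.108 cm → contributes +5056.1 cm⁴
  hole: d = 3.5083 cm → contributes −1.548 cm⁴
Total I = 13 459 cm⁴.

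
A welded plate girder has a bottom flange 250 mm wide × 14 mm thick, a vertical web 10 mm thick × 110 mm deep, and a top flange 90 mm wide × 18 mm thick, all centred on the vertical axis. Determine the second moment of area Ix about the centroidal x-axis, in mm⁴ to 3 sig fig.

Ix ≈ 1.92 × 10⁷ mm⁴

Treat the section as a set of non-overlapping primitives; coordinates are from the bounding-box lower-left.
Bottom plate: 250 × 14, A = 3 500 mm², y = 7 mm, Ī = 57 167 mm⁴.
Web plate: 10 × 110, A = 1 100 mm², y = 69 mm, Ī = 1 109 167 mm⁴.
Top plate: 90 × 18, A = 1 620 mm², y = 133 mm, Ī = 43 740 mm⁴.
Centroid: ȳ = ΣA·y / ΣA = 50.781 mm.
Transfer each piece to the centroidal x-axis using Ī + A·d² with d = y − 50.781:
  bottom plate: d = -43.781 mm → contributes +6 765 990 mm⁴
  web plate: d = 18.219 mm → contributes +1 474 278 mm⁴
  top plate: d = 82.219 mm → contributes +10 994 788 mm⁴
Total I = 19 235 056 mm⁴.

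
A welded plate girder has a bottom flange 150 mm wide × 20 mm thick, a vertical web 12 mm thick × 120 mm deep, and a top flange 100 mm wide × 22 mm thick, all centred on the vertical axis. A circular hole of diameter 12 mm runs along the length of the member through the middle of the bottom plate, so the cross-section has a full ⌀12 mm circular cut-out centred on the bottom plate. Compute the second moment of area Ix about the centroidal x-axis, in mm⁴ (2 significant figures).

Ix ≈ 2.7 × 10⁷ mm⁴

Split into non-overlapping primitives; take the origin at the lower-left of the bounding box.
Bottom plate: 150 × 20, A = 3 000 mm², y = 10 mm, Ī = 100 000 mm⁴.
Web plate: 12 × 120, A = 1 440 mm², y = 80 mm, Ī = 1 728 000 mm⁴.
Top plate: 100 × 22, A = 2 200 mm², y = 151 mm, Ī = 88 733 mm⁴.
Hole (subtracted): ⌀12, A = 113.1 mm², y = 10 mm, Ī = 1 018 mm⁴.
Centroid: ȳ = ΣA·y / ΣA = 72.97 mm.
Transfer each piece to the centroidal x-axis using Ī + A·d² with d = y − 72.97:
  bottom plate: d = -62.97 mm → contributes +11 995 717 mm⁴
  web plate: d = 7.03 mm → contributes +1 799 163 mm⁴
  top plate: d = 78.03 mm → contributes +13 483 782 mm⁴
  hole: d = -62.97 mm → contributes −449 476 mm⁴
Total I = 26 829 186 mm⁴.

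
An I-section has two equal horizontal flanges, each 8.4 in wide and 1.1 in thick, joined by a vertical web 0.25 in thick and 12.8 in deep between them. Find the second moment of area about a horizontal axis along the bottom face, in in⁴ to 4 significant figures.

Split into non-overlapping primitives; take the origin at the lower-left of the bounding box.
Bottom flange: 8.4 × 1.1, A = 9.24 in², y = 0.55 in, Ī = 0.9317 in⁴.
Web: 0.25 × 12.8, A = 3.2 in², y = 7.5 in, Ī = 43.6907 in⁴.
Top flange: 8.4 × 1.1, A = 9.24 in², y = 14.45 in, Ī = 0.9317 in⁴.
Transfer each piece to a horizontal axis along the bottom face using Ī + A·d² with d = y − 0:
  bottom flange: d = 0.55 in → contributes +3.7268 in⁴
  web: d = 7.5 in → contributes +223.691 in⁴
  top flange: d = 14.45 in → contributes +1930.27 in⁴
Total I = 2157.68 in⁴.

I_base ≈ 2158 in⁴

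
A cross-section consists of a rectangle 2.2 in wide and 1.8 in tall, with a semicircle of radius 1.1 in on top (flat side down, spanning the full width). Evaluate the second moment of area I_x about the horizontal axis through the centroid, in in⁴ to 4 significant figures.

Split into non-overlapping primitives; take the origin at the lower-left of the bounding box.
Rectangular body: 2.2 × 1.8, A = 3.96 in², y = 0.9 in, Ī = 1.0692 in⁴.
Semicircular cap: semicircle r = 1.1, A = 1.90066 in², y = 2.26685 in, Ī = 0.160695 in⁴.
Centroid: ȳ = ΣA·y / ΣA = 1.34328 in.
Transfer each piece to the horizontal axis through the centroid using Ī + A·d² with d = y − 1.34328:
  rectangular body: d = -0.443283 in → contributes +1.84734 in⁴
  semicircular cap: d = 0.923572 in → contributes +1.78193 in⁴
Total I = 3.62927 in⁴.

I_x ≈ 3.629 in⁴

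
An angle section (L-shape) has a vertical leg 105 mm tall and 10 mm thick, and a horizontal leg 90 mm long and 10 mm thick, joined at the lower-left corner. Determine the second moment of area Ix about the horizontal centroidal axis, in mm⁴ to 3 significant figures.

Split into non-overlapping primitives; take the origin at the lower-left of the bounding box.
Vertical leg: 10 × 105, A = 1 050 mm², y = 52.5 mm, Ī = 964 688 mm⁴.
Horizontal leg (remainder): 80 × 10, A = 800 mm², y = 5 mm, Ī = 6666.7 mm⁴.
Centroid: ȳ = ΣA·y / ΣA = 31.959 mm.
Transfer each piece to the horizontal centroidal axis using Ī + A·d² with d = y − 31.959:
  vertical leg: d = 20.541 mm → contributes +1 407 697 mm⁴
  horizontal leg (remainder): d = -26.959 mm → contributes +588 117 mm⁴
Total I = 1 995 814 mm⁴.

Ix ≈ 2.00 × 10⁶ mm⁴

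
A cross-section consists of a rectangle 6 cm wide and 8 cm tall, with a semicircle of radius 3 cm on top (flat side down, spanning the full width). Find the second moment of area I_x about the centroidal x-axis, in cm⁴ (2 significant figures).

Treat the section as a set of non-overlapping primitives; coordinates are from the bounding-box lower-left.
Rectangular body: 6 × 8, A = 48 cm², y = 4 cm, Ī = 256 cm⁴.
Semicircular cap: semicircle r = 3, A = 14.14 cm², y = 9.273 cm, Ī = 8.89 cm⁴.
Centroid: ȳ = ΣA·y / ΣA = 5.2 cm.
Transfer each piece to the centroidal x-axis using Ī + A·d² with d = y − 5.2:
  rectangular body: d = -1.2 cm → contributes +325.1 cm⁴
  semicircular cap: d = 4.073 cm → contributes +243.5 cm⁴
Total I = 568.6 cm⁴.

I_x ≈ 570 cm⁴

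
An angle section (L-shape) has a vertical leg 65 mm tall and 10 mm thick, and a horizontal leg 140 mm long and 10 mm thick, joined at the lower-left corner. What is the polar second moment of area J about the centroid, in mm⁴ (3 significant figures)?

Split into non-overlapping primitives; take the origin at the lower-left of the bounding box.
Vertical leg: 10 × 65, A = 650 mm², y = 32.5 mm, Ī = 228 854 mm⁴.
Horizontal leg (remainder): 130 × 10, A = 1 300 mm², y = 5 mm, Ī = 10 833 mm⁴.
Centroid: ȳ = ΣA·y / ΣA = 14.167 mm.
Transfer each piece to the centroidal x-axis using Ī + A·d² with d = y − 14.167:
  vertical leg: d = 18.333 mm → contributes +447 326 mm⁴
  horizontal leg (remainder): d = -9.1667 mm → contributes +120 069 mm⁴
Total I = 567 396 mm⁴.
For the y-axis: x̄ = 51.667 mm.
Repeating about the centroidal y-axis gives I_y = 3 959 583 mm⁴.
Polar second moment: J = I_x + I_y = 4 526 979 mm⁴.

J ≈ 4.53 × 10⁶ mm⁴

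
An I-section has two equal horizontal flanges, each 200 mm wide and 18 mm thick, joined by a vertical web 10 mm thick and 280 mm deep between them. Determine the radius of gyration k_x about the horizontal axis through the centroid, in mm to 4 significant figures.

k_x ≈ 133.5 mm

Treat the section as a set of non-overlapping primitives; coordinates are from the bounding-box lower-left.
Bottom flange: 200 × 18, A = 3 600 mm², y = 9 mm, Ī = 97 200 mm⁴.
Web: 10 × 280, A = 2 800 mm², y = 158 mm, Ī = 18 293 333 mm⁴.
Top flange: 200 × 18, A = 3 600 mm², y = 307 mm, Ī = 97 200 mm⁴.
By symmetry the centroid is at mid-height, ȳ = 158 mm.
Transfer each piece to the horizontal axis through the centroid using Ī + A·d² with d = y − 158:
  bottom flange: d = -149 mm → contributes +80 020 800 mm⁴
  web: d = 0 mm → contributes +18 293 333 mm⁴
  top flange: d = 149 mm → contributes +80 020 800 mm⁴
Total I = 178 334 933 mm⁴.
Radius of gyration: k = √(I/A) = √(178 334 933 / 10 000) = 133.542 mm.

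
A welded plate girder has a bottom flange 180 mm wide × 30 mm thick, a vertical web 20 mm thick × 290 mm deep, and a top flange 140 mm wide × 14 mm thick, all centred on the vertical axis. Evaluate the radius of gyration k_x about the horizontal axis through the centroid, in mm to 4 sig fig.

k_x ≈ 123.4 mm

Split into non-overlapping primitives; take the origin at the lower-left of the bounding box.
Bottom plate: 180 × 30, A = 5 400 mm², y = 15 mm, Ī = 405 000 mm⁴.
Web plate: 20 × 290, A = 5 800 mm², y = 175 mm, Ī = 40 648 333 mm⁴.
Top plate: 140 × 14, A = 1 960 mm², y = 327 mm, Ī = 32013.3 mm⁴.
Centroid: ȳ = ΣA·y / ΣA = 131.985 mm.
Transfer each piece to the horizontal axis through the centroid using Ī + A·d² with d = y − 131.985:
  bottom plate: d = -116.985 mm → contributes +74 306 398 mm⁴
  web plate: d = 43.0152 mm → contributes +51 380 115 mm⁴
  top plate: d = 195.015 mm → contributes +74 572 631 mm⁴
Total I = 200 259 144 mm⁴.
Radius of gyration: k = √(I/A) = √(200 259 144 / 13 160) = 123.358 mm.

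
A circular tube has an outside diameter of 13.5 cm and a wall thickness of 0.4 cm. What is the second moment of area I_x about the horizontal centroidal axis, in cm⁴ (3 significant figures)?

I_x ≈ 353 cm⁴

Decompose the section into non-overlapping parts with the origin at the bottom-left of its bounding rectangle.
Outer circle: ⌀13.5, A = 143.14 cm², y = 6.75 cm, Ī = 1630.4 cm⁴.
Bore (subtracted): ⌀12.7, A = 126.68 cm², y = 6.75 cm, Ī = 1 277 cm⁴.
By symmetry the centroid is at mid-height, ȳ = 6.75 cm.
All pieces are centred on the horizontal centroidal axis, so I = ΣĪ (holes subtracted) = 353.46 cm⁴.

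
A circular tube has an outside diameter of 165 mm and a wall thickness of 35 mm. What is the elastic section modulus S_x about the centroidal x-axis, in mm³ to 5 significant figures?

Treat the section as a set of non-overlapping primitives; coordinates are from the bounding-box lower-left.
Outer circle: ⌀165, A = 21382.46 mm², y = 82.5 mm, Ī = 36 383 601 mm⁴.
Bore (subtracted): ⌀95, A = 7088.218 mm², y = 82.5 mm, Ī = 3 998 198 mm⁴.
By symmetry the centroid is at mid-height, ȳ = 82.5 mm.
All pieces are centred on the centroidal x-axis, so I = ΣĪ (holes subtracted) = 32 385 402 mm⁴.
Extreme fibre distance c = 82.5 mm; S = I/c = 392550.3 mm³.

S_x ≈ 3.9255 × 10⁵ mm³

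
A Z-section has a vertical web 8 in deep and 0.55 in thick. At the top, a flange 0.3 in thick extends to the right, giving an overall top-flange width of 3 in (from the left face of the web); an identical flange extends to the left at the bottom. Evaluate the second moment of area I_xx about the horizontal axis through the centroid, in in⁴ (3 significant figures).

Treat the section as a set of non-overlapping primitives; coordinates are from the bounding-box lower-left.
Web: 0.55 × 8, A = 4.4 in², y = 4 in, Ī = 23.467 in⁴.
Top flange (beyond web): 2.45 × 0.3, A = 0.735 in², y = 7.85 in, Ī = 0.0055125 in⁴.
Bottom flange (beyond web): 2.45 × 0.3, A = 0.735 in², y = 0.15 in, Ī = 0.0055125 in⁴.
Centroid: ȳ = ΣA·y / ΣA = 4 in.
Transfer each piece to the horizontal axis through the centroid using Ī + A·d² with d = y − 4:
  web: d = 0 in → contributes +23.467 in⁴
  top flange (beyond web): d = 3.85 in → contributes +10.9 in⁴
  bottom flange (beyond web): d = -3.85 in → contributes +10.9 in⁴
Total I = 45.267 in⁴.

I_xx ≈ 45.3 in⁴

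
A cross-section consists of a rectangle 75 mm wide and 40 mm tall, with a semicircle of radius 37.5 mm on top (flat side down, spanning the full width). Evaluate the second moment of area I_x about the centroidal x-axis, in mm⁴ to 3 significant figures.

Decompose the section into non-overlapping parts with the origin at the bottom-left of its bounding rectangle.
Rectangular body: 75 × 40, A = 3 000 mm², y = 20 mm, Ī = 400 000 mm⁴.
Semicircular cap: semicircle r = 37.5, A = 2208.9 mm², y = 55.915 mm, Ī = 217 049 mm⁴.
Centroid: ȳ = ΣA·y / ΣA = 35.231 mm.
Transfer each piece to the centroidal x-axis using Ī + A·d² with d = y − 35.231:
  rectangular body: d = -15.231 mm → contributes +1 095 909 mm⁴
  semicircular cap: d = 20.685 mm → contributes +1 162 178 mm⁴
Total I = 2 258 087 mm⁴.

I_x ≈ 2.26 × 10⁶ mm⁴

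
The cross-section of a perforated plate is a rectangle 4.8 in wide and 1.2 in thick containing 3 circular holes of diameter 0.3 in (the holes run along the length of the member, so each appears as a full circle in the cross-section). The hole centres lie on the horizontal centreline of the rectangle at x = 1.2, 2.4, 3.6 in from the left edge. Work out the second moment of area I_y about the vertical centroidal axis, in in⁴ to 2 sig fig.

I_y ≈ 11 in⁴

Decompose the section into non-overlapping parts with the origin at the bottom-left of its bounding rectangle.
Plate: 4.8 × 1.2, A = 5.76 in², x = 2.4 in, Ī = 11.06 in⁴.
Hole 1 (subtracted): ⌀0.3, A = 0.07069 in², x = 1.2 in, Ī = 0.0003976 in⁴.
Hole 2 (subtracted): ⌀0.3, A = 0.07069 in², x = 2.4 in, Ī = 0.0003976 in⁴.
Hole 3 (subtracted): ⌀0.3, A = 0.07069 in², x = 3.6 in, Ī = 0.0003976 in⁴.
By symmetry the centroid is at mid-width, x̄ = 2.4 in.
Transfer each piece to the vertical centroidal axis using Ī + A·d² with d = x − 2.4:
  plate: d = 0 in → contributes +11.06 in⁴
  hole 1: d = -1.2 in → contributes −0.1022 in⁴
  hole 2: d = 0 in → contributes −0.0003976 in⁴
  hole 3: d = 1.2 in → contributes −0.1022 in⁴
Total I = 10.85 in⁴.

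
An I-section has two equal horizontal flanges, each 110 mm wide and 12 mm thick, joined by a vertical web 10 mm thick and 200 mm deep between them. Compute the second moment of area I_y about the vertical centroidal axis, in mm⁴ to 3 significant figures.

Break the section into simple shapes (no overlaps), measuring from the bottom-left corner of the bounding box.
Bottom flange: 110 × 12, A = 1 320 mm², x = 55 mm, Ī = 1 331 000 mm⁴.
Web: 10 × 200, A = 2 000 mm², x = 55 mm, Ī = 16 667 mm⁴.
Top flange: 110 × 12, A = 1 320 mm², x = 55 mm, Ī = 1 331 000 mm⁴.
By symmetry the centroid is at mid-width, x̄ = 55 mm.
All pieces are centred on the vertical centroidal axis, so I = ΣĪ = 2 678 667 mm⁴.

I_y ≈ 2.68 × 10⁶ mm⁴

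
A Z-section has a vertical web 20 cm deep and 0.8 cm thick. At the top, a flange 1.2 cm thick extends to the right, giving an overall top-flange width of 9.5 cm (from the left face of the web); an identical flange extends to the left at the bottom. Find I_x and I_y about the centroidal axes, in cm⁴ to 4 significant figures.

I_x ≈ 2381 cm⁴, I_y ≈ 603.7 cm⁴

Split into non-overlapping primitives; take the origin at the lower-left of the bounding box.
Web: 0.8 × 20, A = 16 cm², y = 10 cm, Ī = 533.333 cm⁴.
Top flange (beyond web): 8.7 × 1.2, A = 10.44 cm², y = 19.4 cm, Ī = 1.2528 cm⁴.
Bottom flange (beyond web): 8.7 × 1.2, A = 10.44 cm², y = 0.6 cm, Ī = 1.2528 cm⁴.
Centroid: ȳ = ΣA·y / ΣA = 10 cm.
Transfer each piece to the centroidal x-axis using Ī + A·d² with d = y − 10:
  web: d = 0 cm → contributes +533.333 cm⁴
  top flange (beyond web): d = 9.4 cm → contributes +923.731 cm⁴
  bottom flange (beyond web): d = -9.4 cm → contributes +923.731 cm⁴
Total I = 2380.8 cm⁴.
For the y-axis: x̄ = 9.1 cm.
Repeating about the centroidal y-axis gives I_y = 603.659 cm⁴.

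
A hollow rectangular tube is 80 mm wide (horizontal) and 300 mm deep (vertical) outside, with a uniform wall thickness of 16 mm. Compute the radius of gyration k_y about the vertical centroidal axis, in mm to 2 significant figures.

Split into non-overlapping primitives; take the origin at the lower-left of the bounding box.
Outer rectangle: 80 × 300, A = 24 000 mm², x = 40 mm, Ī = 12 800 000 mm⁴.
Inner void (subtracted): 48 × 268, A = 12 864 mm², x = 40 mm, Ī = 2 469 888 mm⁴.
By symmetry the centroid is at mid-width, x̄ = 40 mm.
All pieces are centred on the vertical centroidal axis, so I = ΣĪ (holes subtracted) = 10 330 112 mm⁴.
Radius of gyration: k = √(I/A) = √(10 330 112 / 11 136) = 30.46 mm.

k_y ≈ 30 mm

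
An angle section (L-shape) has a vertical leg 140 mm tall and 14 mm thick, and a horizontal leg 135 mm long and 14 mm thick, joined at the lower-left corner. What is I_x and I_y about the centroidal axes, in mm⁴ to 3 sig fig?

I_x ≈ 6.84 × 10⁶ mm⁴, I_y ≈ 6.24 × 10⁶ mm⁴

Decompose the section into non-overlapping parts with the origin at the bottom-left of its bounding rectangle.
Vertical leg: 14 × 140, A = 1 960 mm², y = 70 mm, Ī = 3 201 333 mm⁴.
Horizontal leg (remainder): 121 × 14, A = 1 694 mm², y = 7 mm, Ī = 27 669 mm⁴.
Centroid: ȳ = ΣA·y / ΣA = 40.793 mm.
Transfer each piece to the centroidal x-axis using Ī + A·d² with d = y − 40.793:
  vertical leg: d = 29.207 mm → contributes +4 873 297 mm⁴
  horizontal leg (remainder): d = -33.793 mm → contributes +1 962 172 mm⁴
Total I = 6 835 470 mm⁴.
For the y-axis: x̄ = 38.293 mm.
Repeating about the centroidal y-axis gives I_y = 6 238 912 mm⁴.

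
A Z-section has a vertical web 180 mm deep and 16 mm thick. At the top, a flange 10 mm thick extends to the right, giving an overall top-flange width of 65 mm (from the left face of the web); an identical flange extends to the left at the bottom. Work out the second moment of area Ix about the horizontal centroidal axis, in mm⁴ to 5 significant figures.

Ix ≈ 1.4865 × 10⁷ mm⁴

Decompose the section into non-overlapping parts with the origin at the bottom-left of its bounding rectangle.
Web: 16 × 180, A = 2 880 mm², y = 90 mm, Ī = 7 776 000 mm⁴.
Top flange (beyond web): 49 × 10, A = 490 mm², y = 175 mm, Ī = 4083.333 mm⁴.
Bottom flange (beyond web): 49 × 10, A = 490 mm², y = 5 mm, Ī = 4083.333 mm⁴.
Centroid: ȳ = ΣA·y / ΣA = 90 mm.
Transfer each piece to the horizontal centroidal axis using Ī + A·d² with d = y − 90:
  web: d = 0 mm → contributes +7 776 000 mm⁴
  top flange (beyond web): d = 85 mm → contributes +3 544 333 mm⁴
  bottom flange (beyond web): d = -85 mm → contributes +3 544 333 mm⁴
Total I = 14 864 667 mm⁴.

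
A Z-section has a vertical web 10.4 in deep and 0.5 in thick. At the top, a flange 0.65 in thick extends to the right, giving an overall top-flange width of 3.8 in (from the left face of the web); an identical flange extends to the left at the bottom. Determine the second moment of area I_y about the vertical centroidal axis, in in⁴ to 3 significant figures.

I_y ≈ 19.5 in⁴

Split into non-overlapping primitives; take the origin at the lower-left of the bounding box.
Web: 0.5 × 10.4, A = 5.2 in², x = 3.55 in, Ī = 0.10833 in⁴.
Top flange (beyond web): 3.3 × 0.65, A = 2.145 in², x = 5.45 in, Ī = 1.9466 in⁴.
Bottom flange (beyond web): 3.3 × 0.65, A = 2.145 in², x = 1.65 in, Ī = 1.9466 in⁴.
Centroid: x̄ = ΣA·x / ΣA = 3.55 in.
Transfer each piece to the vertical centroidal axis using Ī + A·d² with d = x − 3.55:
  web: d = 0 in → contributes +0.10833 in⁴
  top flange (beyond web): d = 1.9 in → contributes +9.69 in⁴
  bottom flange (beyond web): d = -1.9 in → contributes +9.69 in⁴
Total I = 19.488 in⁴.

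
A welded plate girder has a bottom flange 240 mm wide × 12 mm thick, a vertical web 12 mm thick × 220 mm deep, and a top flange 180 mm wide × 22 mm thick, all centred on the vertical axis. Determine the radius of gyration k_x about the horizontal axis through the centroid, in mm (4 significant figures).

k_x ≈ 105.4 mm

Treat the section as a set of non-overlapping primitives; coordinates are from the bounding-box lower-left.
Bottom plate: 240 × 12, A = 2 880 mm², y = 6 mm, Ī = 34 560 mm⁴.
Web plate: 12 × 220, A = 2 640 mm², y = 122 mm, Ī = 10 648 000 mm⁴.
Top plate: 180 × 22, A = 3 960 mm², y = 243 mm, Ī = 159 720 mm⁴.
Centroid: ȳ = ΣA·y / ΣA = 137.304 mm.
Transfer each piece to the horizontal axis through the centroid using Ī + A·d² with d = y − 137.304:
  bottom plate: d = -131.304 mm → contributes +49 687 739 mm⁴
  web plate: d = -15.3038 mm → contributes +11 266 304 mm⁴
  top plate: d = 105.696 mm → contributes +44 399 601 mm⁴
Total I = 105 353 645 mm⁴.
Radius of gyration: k = √(I/A) = √(105 353 645 / 9 480) = 105.419 mm.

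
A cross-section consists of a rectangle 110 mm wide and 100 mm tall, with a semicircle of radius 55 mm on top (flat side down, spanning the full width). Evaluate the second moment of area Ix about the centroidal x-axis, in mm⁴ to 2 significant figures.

Ix ≈ 2.8 × 10⁷ mm⁴

Decompose the section into non-overlapping parts with the origin at the bottom-left of its bounding rectangle.
Rectangular body: 110 × 100, A = 11 000 mm², y = 50 mm, Ī = 9 166 667 mm⁴.
Semicircular cap: semicircle r = 55, A = 4 752 mm², y = 123.3 mm, Ī = 1 004 345 mm⁴.
Centroid: ȳ = ΣA·y / ΣA = 72.12 mm.
Transfer each piece to the centroidal x-axis using Ī + A·d² with d = y − 72.12:
  rectangular body: d = -22.12 mm → contributes +14 551 158 mm⁴
  semicircular cap: d = 51.22 mm → contributes +13 469 340 mm⁴
Total I = 28 020 498 mm⁴.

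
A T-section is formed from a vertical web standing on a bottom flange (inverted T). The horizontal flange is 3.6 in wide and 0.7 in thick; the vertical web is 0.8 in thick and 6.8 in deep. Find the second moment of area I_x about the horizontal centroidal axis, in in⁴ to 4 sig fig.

Decompose the section into non-overlapping parts with the origin at the bottom-left of its bounding rectangle.
Flange: 3.6 × 0.7, A = 2.52 in², y = 0.35 in, Ī = 0.1029 in⁴.
Web: 0.8 × 6.8, A = 5.44 in², y = 4.1 in, Ī = 20.9621 in⁴.
Centroid: ȳ = ΣA·y / ΣA = 2.91281 in.
Transfer each piece to the horizontal centroidal axis using Ī + A·d² with d = y − 2.91281:
  flange: d = -2.56281 in → contributes +16.6543 in⁴
  web: d = 1.18719 in → contributes +28.6293 in⁴
Total I = 45.2836 in⁴.

I_x ≈ 45.28 in⁴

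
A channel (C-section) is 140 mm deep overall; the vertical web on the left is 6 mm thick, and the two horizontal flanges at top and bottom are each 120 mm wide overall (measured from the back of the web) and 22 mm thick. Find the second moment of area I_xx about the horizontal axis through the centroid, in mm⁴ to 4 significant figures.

I_xx ≈ 1.904 × 10⁷ mm⁴

Split into non-overlapping primitives; take the origin at the lower-left of the bounding box.
Web: 6 × 140, A = 840 mm², y = 70 mm, Ī = 1 372 000 mm⁴.
Top flange (beyond web): 114 × 22, A = 2 508 mm², y = 129 mm, Ī = 101 156 mm⁴.
Bottom flange (beyond web): 114 × 22, A = 2 508 mm², y = 11 mm, Ī = 101 156 mm⁴.
By symmetry the centroid is at mid-height, ȳ = 70 mm.
Transfer each piece to the horizontal axis through the centroid using Ī + A·d² with d = y − 70:
  web: d = 0 mm → contributes +1 372 000 mm⁴
  top flange (beyond web): d = 59 mm → contributes +8 831 504 mm⁴
  bottom flange (beyond web): d = -59 mm → contributes +8 831 504 mm⁴
Total I = 19 035 008 mm⁴.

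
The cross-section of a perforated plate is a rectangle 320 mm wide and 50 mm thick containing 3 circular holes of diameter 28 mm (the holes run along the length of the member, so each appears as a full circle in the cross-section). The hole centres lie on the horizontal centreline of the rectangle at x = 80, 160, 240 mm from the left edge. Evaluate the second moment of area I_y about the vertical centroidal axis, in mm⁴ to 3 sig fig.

I_y ≈ 1.29 × 10⁸ mm⁴

Decompose the section into non-overlapping parts with the origin at the bottom-left of its bounding rectangle.
Plate: 320 × 50, A = 16 000 mm², x = 160 mm, Ī = 136 533 333 mm⁴.
Hole 1 (subtracted): ⌀28, A = 615.75 mm², x = 80 mm, Ī = 30 172 mm⁴.
Hole 2 (subtracted): ⌀28, A = 615.75 mm², x = 160 mm, Ī = 30 172 mm⁴.
Hole 3 (subtracted): ⌀28, A = 615.75 mm², x = 240 mm, Ī = 30 172 mm⁴.
By symmetry the centroid is at mid-width, x̄ = 160 mm.
Transfer each piece to the vertical centroidal axis using Ī + A·d² with d = x − 160:
  plate: d = 0 mm → contributes +136 533 333 mm⁴
  hole 1: d = -80 mm → contributes −3 970 986 mm⁴
  hole 2: d = 0 mm → contributes −30 172 mm⁴
  hole 3: d = 80 mm → contributes −3 970 986 mm⁴
Total I = 128 561 190 mm⁴.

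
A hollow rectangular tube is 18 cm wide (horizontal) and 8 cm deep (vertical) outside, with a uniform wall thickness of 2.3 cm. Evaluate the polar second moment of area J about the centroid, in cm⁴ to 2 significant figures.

J ≈ 3900 cm⁴

Treat the section as a set of non-overlapping primitives; coordinates are from the bounding-box lower-left.
Outer rectangle: 18 × 8, A = 144 cm², y = 4 cm, Ī = 768 cm⁴.
Inner void (subtracted): 13.4 × 3.4, A = 45.56 cm², y = 4 cm, Ī = 43.89 cm⁴.
By symmetry the centroid is at mid-height, ȳ = 4 cm.
All pieces are centred on the centroidal x-axis, so I = ΣĪ (holes subtracted) = 724.1 cm⁴.
Repeating about the centroidal y-axis gives I_y = 3 206 cm⁴.
Polar second moment: J = I_x + I_y = 3 930 cm⁴.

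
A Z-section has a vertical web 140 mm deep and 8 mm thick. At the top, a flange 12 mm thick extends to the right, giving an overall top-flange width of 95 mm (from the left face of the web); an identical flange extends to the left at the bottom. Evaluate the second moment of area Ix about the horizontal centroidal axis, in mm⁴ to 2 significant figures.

Ix ≈ 1.0 × 10⁷ mm⁴

Split into non-overlapping primitives; take the origin at the lower-left of the bounding box.
Web: 8 × 140, A = 1 120 mm², y = 70 mm, Ī = 1 829 333 mm⁴.
Top flange (beyond web): 87 × 12, A = 1 044 mm², y = 134 mm, Ī = 12 528 mm⁴.
Bottom flange (beyond web): 87 × 12, A = 1 044 mm², y = 6 mm, Ī = 12 528 mm⁴.
Centroid: ȳ = ΣA·y / ΣA = 70 mm.
Transfer each piece to the horizontal centroidal axis using Ī + A·d² with d = y − 70:
  web: d = 0 mm → contributes +1 829 333 mm⁴
  top flange (beyond web): d = 64 mm → contributes +4 288 752 mm⁴
  bottom flange (beyond web): d = -64 mm → contributes +4 288 752 mm⁴
Total I = 10 406 837 mm⁴.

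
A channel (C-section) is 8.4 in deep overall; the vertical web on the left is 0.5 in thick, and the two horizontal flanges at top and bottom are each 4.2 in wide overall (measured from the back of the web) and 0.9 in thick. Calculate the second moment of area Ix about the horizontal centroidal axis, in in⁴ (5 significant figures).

Ix ≈ 118.80 in⁴

Treat the section as a set of non-overlapping primitives; coordinates are from the bounding-box lower-left.
Web: 0.5 × 8.4, A = 4.2 in², y = 4.2 in, Ī = 24.696 in⁴.
Top flange (beyond web): 3.7 × 0.9, A = 3.33 in², y = 7.95 in, Ī = 0.224775 in⁴.
Bottom flange (beyond web): 3.7 × 0.9, A = 3.33 in², y = 0.45 in, Ī = 0.224775 in⁴.
By symmetry the centroid is at mid-height, ȳ = 4.2 in.
Transfer each piece to the horizontal centroidal axis using Ī + A·d² with d = y − 4.2:
  web: d = 0 in → contributes +24.696 in⁴
  top flange (beyond web): d = 3.75 in → contributes +47.0529 in⁴
  bottom flange (beyond web): d = -3.75 in → contributes +47.0529 in⁴
Total I = 118.8018 in⁴.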